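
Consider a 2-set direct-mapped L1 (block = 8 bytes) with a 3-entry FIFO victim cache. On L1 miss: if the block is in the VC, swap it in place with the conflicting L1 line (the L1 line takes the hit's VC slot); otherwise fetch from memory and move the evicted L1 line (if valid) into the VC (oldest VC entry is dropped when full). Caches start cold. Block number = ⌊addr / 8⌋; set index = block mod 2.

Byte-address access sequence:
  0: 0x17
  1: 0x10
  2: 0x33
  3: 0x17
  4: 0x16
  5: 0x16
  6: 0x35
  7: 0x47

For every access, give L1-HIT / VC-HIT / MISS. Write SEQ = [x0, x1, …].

0: 0x17 (blk 2, set 0) → MISS  vc=[]
1: 0x10 (blk 2, set 0) → L1-HIT  vc=[]
2: 0x33 (blk 6, set 0) → MISS  vc=[2]
3: 0x17 (blk 2, set 0) → VC-HIT  vc=[6]
4: 0x16 (blk 2, set 0) → L1-HIT  vc=[6]
5: 0x16 (blk 2, set 0) → L1-HIT  vc=[6]
6: 0x35 (blk 6, set 0) → VC-HIT  vc=[2]
7: 0x47 (blk 8, set 0) → MISS  vc=[2, 6]

SEQ = [MISS, L1-HIT, MISS, VC-HIT, L1-HIT, L1-HIT, VC-HIT, MISS]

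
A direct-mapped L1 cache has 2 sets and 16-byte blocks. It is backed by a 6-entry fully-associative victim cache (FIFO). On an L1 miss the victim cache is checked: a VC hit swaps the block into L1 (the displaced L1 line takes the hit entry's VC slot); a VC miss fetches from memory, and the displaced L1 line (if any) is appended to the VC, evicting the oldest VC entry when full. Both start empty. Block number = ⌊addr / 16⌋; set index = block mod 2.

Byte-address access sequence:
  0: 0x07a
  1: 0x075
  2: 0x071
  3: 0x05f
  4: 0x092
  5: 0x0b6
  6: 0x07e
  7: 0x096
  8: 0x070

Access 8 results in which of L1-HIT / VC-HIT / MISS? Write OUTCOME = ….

#0 0x7a→b7/s1 MISS; vc=[]
#1 0x75→b7/s1 L1-HIT; vc=[]
#2 0x71→b7/s1 L1-HIT; vc=[]
#3 0x5f→b5/s1 MISS; vc=[7]
#4 0x92→b9/s1 MISS; vc=[7,5]
#5 0xb6→b11/s1 MISS; vc=[7,5,9]
#6 0x7e→b7/s1 VC-HIT; vc=[11,5,9]
#7 0x96→b9/s1 VC-HIT; vc=[11,5,7]
#8 0x70→b7/s1 VC-HIT; vc=[11,5,9]

OUTCOME = VC-HIT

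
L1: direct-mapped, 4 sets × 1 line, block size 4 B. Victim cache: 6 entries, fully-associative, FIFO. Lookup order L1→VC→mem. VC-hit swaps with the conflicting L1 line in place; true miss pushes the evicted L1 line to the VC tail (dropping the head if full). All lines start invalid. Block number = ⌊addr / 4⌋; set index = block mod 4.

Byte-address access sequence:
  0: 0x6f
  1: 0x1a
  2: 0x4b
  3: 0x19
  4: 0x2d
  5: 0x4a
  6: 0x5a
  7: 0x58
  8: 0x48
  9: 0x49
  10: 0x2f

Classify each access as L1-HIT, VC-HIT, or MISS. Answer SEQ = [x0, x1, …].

  [0] addr=0x6f blk=27 s=3: MISS | VC []
  [1] addr=0x1a blk=6 s=2: MISS | VC []
  [2] addr=0x4b blk=18 s=2: MISS | VC [6]
  [3] addr=0x19 blk=6 s=2: VC-HIT | VC [18]
  [4] addr=0x2d blk=11 s=3: MISS | VC [18, 27]
  [5] addr=0x4a blk=18 s=2: VC-HIT | VC [6, 27]
  [6] addr=0x5a blk=22 s=2: MISS | VC [6, 27, 18]
  [7] addr=0x58 blk=22 s=2: L1-HIT | VC [6, 27, 18]
  [8] addr=0x48 blk=18 s=2: VC-HIT | VC [6, 27, 22]
  [9] addr=0x49 blk=18 s=2: L1-HIT | VC [6, 27, 22]
  [10] addr=0x2f blk=11 s=3: L1-HIT | VC [6, 27, 22]

SEQ = [MISS, MISS, MISS, VC-HIT, MISS, VC-HIT, MISS, L1-HIT, VC-HIT, L1-HIT, L1-HIT]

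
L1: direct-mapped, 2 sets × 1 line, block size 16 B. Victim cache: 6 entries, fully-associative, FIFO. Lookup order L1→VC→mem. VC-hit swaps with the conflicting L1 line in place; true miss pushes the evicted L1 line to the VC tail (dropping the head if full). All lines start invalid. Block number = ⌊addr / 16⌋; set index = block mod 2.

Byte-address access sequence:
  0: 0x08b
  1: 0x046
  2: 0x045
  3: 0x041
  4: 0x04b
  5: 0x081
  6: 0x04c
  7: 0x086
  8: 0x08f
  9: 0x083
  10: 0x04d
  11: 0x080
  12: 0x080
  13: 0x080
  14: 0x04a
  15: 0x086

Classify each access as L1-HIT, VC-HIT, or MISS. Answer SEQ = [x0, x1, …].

SEQ = [MISS, MISS, L1-HIT, L1-HIT, L1-HIT, VC-HIT, VC-HIT, VC-HIT, L1-HIT, L1-HIT, VC-HIT, VC-HIT, L1-HIT, L1-HIT, VC-HIT, VC-HIT]

  [0] addr=0x8b blk=8 s=0: MISS | VC []
  [1] addr=0x46 blk=4 s=0: MISS | VC [8]
  [2] addr=0x45 blk=4 s=0: L1-HIT | VC [8]
  [3] addr=0x41 blk=4 s=0: L1-HIT | VC [8]
  [4] addr=0x4b blk=4 s=0: L1-HIT | VC [8]
  [5] addr=0x81 blk=8 s=0: VC-HIT | VC [4]
  [6] addr=0x4c blk=4 s=0: VC-HIT | VC [8]
  [7] addr=0x86 blk=8 s=0: VC-HIT | VC [4]
  [8] addr=0x8f blk=8 s=0: L1-HIT | VC [4]
  [9] addr=0x83 blk=8 s=0: L1-HIT | VC [4]
  [10] addr=0x4d blk=4 s=0: VC-HIT | VC [8]
  [11] addr=0x80 blk=8 s=0: VC-HIT | VC [4]
  [12] addr=0x80 blk=8 s=0: L1-HIT | VC [4]
  [13] addr=0x80 blk=8 s=0: L1-HIT | VC [4]
  [14] addr=0x4a blk=4 s=0: VC-HIT | VC [8]
  [15] addr=0x86 blk=8 s=0: VC-HIT | VC [4]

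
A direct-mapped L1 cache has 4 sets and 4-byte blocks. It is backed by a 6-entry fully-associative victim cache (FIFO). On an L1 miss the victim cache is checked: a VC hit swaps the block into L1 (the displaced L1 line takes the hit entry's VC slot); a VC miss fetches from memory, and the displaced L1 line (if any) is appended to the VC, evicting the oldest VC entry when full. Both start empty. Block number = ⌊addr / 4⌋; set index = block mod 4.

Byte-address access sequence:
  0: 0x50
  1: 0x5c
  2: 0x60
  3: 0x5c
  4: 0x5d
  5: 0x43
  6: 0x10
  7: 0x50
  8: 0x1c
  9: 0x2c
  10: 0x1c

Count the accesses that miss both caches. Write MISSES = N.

MISSES = 7

0: 0x50 (blk 20, set 0) → MISS  vc=[]
1: 0x5c (blk 23, set 3) → MISS  vc=[]
2: 0x60 (blk 24, set 0) → MISS  vc=[20]
3: 0x5c (blk 23, set 3) → L1-HIT  vc=[20]
4: 0x5d (blk 23, set 3) → L1-HIT  vc=[20]
5: 0x43 (blk 16, set 0) → MISS  vc=[20, 24]
6: 0x10 (blk 4, set 0) → MISS  vc=[20, 24, 16]
7: 0x50 (blk 20, set 0) → VC-HIT  vc=[4, 24, 16]
8: 0x1c (blk 7, set 3) → MISS  vc=[4, 24, 16, 23]
9: 0x2c (blk 11, set 3) → MISS  vc=[4, 24, 16, 23, 7]
10: 0x1c (blk 7, set 3) → VC-HIT  vc=[4, 24, 16, 23, 11]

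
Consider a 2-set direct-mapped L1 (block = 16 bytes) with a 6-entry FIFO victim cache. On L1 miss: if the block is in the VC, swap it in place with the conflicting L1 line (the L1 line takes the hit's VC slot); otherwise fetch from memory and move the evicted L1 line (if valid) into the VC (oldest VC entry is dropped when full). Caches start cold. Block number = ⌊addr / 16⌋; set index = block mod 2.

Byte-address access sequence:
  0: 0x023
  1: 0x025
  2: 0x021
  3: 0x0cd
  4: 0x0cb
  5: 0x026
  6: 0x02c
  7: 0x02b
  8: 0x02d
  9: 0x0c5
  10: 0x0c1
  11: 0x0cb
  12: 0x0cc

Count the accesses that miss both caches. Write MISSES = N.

MISSES = 2

0: 0x23 (blk 2, set 0) → MISS  vc=[]
1: 0x25 (blk 2, set 0) → L1-HIT  vc=[]
2: 0x21 (blk 2, set 0) → L1-HIT  vc=[]
3: 0xcd (blk 12, set 0) → MISS  vc=[2]
4: 0xcb (blk 12, set 0) → L1-HIT  vc=[2]
5: 0x26 (blk 2, set 0) → VC-HIT  vc=[12]
6: 0x2c (blk 2, set 0) → L1-HIT  vc=[12]
7: 0x2b (blk 2, set 0) → L1-HIT  vc=[12]
8: 0x2d (blk 2, set 0) → L1-HIT  vc=[12]
9: 0xc5 (blk 12, set 0) → VC-HIT  vc=[2]
10: 0xc1 (blk 12, set 0) → L1-HIT  vc=[2]
11: 0xcb (blk 12, set 0) → L1-HIT  vc=[2]
12: 0xcc (blk 12, set 0) → L1-HIT  vc=[2]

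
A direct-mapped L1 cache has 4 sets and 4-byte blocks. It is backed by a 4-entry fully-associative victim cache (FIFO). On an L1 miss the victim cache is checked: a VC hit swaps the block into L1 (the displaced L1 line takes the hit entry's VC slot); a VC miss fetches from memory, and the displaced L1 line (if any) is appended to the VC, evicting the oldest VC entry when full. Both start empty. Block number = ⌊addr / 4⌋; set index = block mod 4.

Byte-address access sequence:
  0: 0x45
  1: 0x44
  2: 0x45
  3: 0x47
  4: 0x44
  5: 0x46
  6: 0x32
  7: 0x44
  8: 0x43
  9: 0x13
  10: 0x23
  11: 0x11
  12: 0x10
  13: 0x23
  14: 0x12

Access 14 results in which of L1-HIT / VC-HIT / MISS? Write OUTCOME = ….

#0 0x45→b17/s1 MISS; vc=[]
#1 0x44→b17/s1 L1-HIT; vc=[]
#2 0x45→b17/s1 L1-HIT; vc=[]
#3 0x47→b17/s1 L1-HIT; vc=[]
#4 0x44→b17/s1 L1-HIT; vc=[]
#5 0x46→b17/s1 L1-HIT; vc=[]
#6 0x32→b12/s0 MISS; vc=[]
#7 0x44→b17/s1 L1-HIT; vc=[]
#8 0x43→b16/s0 MISS; vc=[12]
#9 0x13→b4/s0 MISS; vc=[12,16]
#10 0x23→b8/s0 MISS; vc=[12,16,4]
#11 0x11→b4/s0 VC-HIT; vc=[12,16,8]
#12 0x10→b4/s0 L1-HIT; vc=[12,16,8]
#13 0x23→b8/s0 VC-HIT; vc=[12,16,4]
#14 0x12→b4/s0 VC-HIT; vc=[12,16,8]

OUTCOME = VC-HIT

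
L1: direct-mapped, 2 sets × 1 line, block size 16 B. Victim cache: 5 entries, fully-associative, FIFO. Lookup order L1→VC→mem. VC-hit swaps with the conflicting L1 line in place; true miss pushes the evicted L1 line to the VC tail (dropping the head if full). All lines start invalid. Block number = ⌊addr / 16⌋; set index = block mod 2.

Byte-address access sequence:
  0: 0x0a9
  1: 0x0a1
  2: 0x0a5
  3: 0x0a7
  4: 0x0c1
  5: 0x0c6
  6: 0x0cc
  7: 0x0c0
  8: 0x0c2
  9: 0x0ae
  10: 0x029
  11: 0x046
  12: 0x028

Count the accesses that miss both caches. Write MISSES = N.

#0 0xa9→b10/s0 MISS; vc=[]
#1 0xa1→b10/s0 L1-HIT; vc=[]
#2 0xa5→b10/s0 L1-HIT; vc=[]
#3 0xa7→b10/s0 L1-HIT; vc=[]
#4 0xc1→b12/s0 MISS; vc=[10]
#5 0xc6→b12/s0 L1-HIT; vc=[10]
#6 0xcc→b12/s0 L1-HIT; vc=[10]
#7 0xc0→b12/s0 L1-HIT; vc=[10]
#8 0xc2→b12/s0 L1-HIT; vc=[10]
#9 0xae→b10/s0 VC-HIT; vc=[12]
#10 0x29→b2/s0 MISS; vc=[12,10]
#11 0x46→b4/s0 MISS; vc=[12,10,2]
#12 0x28→b2/s0 VC-HIT; vc=[12,10,4]

MISSES = 4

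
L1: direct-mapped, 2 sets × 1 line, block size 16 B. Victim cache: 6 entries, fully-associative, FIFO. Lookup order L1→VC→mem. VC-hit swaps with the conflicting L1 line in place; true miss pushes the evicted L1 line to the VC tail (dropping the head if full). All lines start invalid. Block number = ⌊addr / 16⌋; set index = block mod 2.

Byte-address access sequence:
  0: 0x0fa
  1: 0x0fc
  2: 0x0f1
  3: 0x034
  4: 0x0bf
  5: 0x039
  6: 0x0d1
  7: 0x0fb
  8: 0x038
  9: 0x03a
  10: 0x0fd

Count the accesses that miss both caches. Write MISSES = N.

MISSES = 4

  [0] addr=0xfa blk=15 s=1: MISS | VC []
  [1] addr=0xfc blk=15 s=1: L1-HIT | VC []
  [2] addr=0xf1 blk=15 s=1: L1-HIT | VC []
  [3] addr=0x34 blk=3 s=1: MISS | VC [15]
  [4] addr=0xbf blk=11 s=1: MISS | VC [15, 3]
  [5] addr=0x39 blk=3 s=1: VC-HIT | VC [15, 11]
  [6] addr=0xd1 blk=13 s=1: MISS | VC [15, 11, 3]
  [7] addr=0xfb blk=15 s=1: VC-HIT | VC [13, 11, 3]
  [8] addr=0x38 blk=3 s=1: VC-HIT | VC [13, 11, 15]
  [9] addr=0x3a blk=3 s=1: L1-HIT | VC [13, 11, 15]
  [10] addr=0xfd blk=15 s=1: VC-HIT | VC [13, 11, 3]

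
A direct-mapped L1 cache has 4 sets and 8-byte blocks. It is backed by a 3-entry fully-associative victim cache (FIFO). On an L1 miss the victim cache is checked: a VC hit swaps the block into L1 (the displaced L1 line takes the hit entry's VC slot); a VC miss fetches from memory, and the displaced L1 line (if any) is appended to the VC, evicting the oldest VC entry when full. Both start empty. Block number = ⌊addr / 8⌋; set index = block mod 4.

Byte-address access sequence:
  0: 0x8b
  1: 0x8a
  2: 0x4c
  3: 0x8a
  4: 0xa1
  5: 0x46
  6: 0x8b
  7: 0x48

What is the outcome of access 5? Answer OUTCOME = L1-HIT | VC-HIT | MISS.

OUTCOME = MISS

#0 0x8b→b17/s1 MISS; vc=[]
#1 0x8a→b17/s1 L1-HIT; vc=[]
#2 0x4c→b9/s1 MISS; vc=[17]
#3 0x8a→b17/s1 VC-HIT; vc=[9]
#4 0xa1→b20/s0 MISS; vc=[9]
#5 0x46→b8/s0 MISS; vc=[9,20]
#6 0x8b→b17/s1 L1-HIT; vc=[9,20]
#7 0x48→b9/s1 VC-HIT; vc=[17,20]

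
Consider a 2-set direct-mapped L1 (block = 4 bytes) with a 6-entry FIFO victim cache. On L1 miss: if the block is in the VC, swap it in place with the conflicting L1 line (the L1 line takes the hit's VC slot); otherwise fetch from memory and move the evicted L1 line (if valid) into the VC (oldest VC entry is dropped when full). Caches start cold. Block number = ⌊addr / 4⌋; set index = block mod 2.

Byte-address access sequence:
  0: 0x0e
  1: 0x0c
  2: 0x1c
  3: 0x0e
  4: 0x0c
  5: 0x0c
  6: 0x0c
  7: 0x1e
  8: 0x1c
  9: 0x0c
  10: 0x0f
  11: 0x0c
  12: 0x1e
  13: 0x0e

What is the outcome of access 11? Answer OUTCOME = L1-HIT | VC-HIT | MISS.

0: 0xe (blk 3, set 1) → MISS  vc=[]
1: 0xc (blk 3, set 1) → L1-HIT  vc=[]
2: 0x1c (blk 7, set 1) → MISS  vc=[3]
3: 0xe (blk 3, set 1) → VC-HIT  vc=[7]
4: 0xc (blk 3, set 1) → L1-HIT  vc=[7]
5: 0xc (blk 3, set 1) → L1-HIT  vc=[7]
6: 0xc (blk 3, set 1) → L1-HIT  vc=[7]
7: 0x1e (blk 7, set 1) → VC-HIT  vc=[3]
8: 0x1c (blk 7, set 1) → L1-HIT  vc=[3]
9: 0xc (blk 3, set 1) → VC-HIT  vc=[7]
10: 0xf (blk 3, set 1) → L1-HIT  vc=[7]
11: 0xc (blk 3, set 1) → L1-HIT  vc=[7]
12: 0x1e (blk 7, set 1) → VC-HIT  vc=[3]
13: 0xe (blk 3, set 1) → VC-HIT  vc=[7]

OUTCOME = L1-HIT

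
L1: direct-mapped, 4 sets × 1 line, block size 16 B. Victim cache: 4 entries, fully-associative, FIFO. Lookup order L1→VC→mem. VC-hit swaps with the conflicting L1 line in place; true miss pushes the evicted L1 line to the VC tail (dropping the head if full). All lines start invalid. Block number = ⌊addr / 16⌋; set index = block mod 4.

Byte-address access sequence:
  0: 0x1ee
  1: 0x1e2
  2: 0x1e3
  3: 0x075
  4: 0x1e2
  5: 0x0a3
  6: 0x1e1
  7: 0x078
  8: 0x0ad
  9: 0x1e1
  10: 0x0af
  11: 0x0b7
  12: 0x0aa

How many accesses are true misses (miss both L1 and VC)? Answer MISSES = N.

  [0] addr=0x1ee blk=30 s=2: MISS | VC []
  [1] addr=0x1e2 blk=30 s=2: L1-HIT | VC []
  [2] addr=0x1e3 blk=30 s=2: L1-HIT | VC []
  [3] addr=0x75 blk=7 s=3: MISS | VC []
  [4] addr=0x1e2 blk=30 s=2: L1-HIT | VC []
  [5] addr=0xa3 blk=10 s=2: MISS | VC [30]
  [6] addr=0x1e1 blk=30 s=2: VC-HIT | VC [10]
  [7] addr=0x78 blk=7 s=3: L1-HIT | VC [10]
  [8] addr=0xad blk=10 s=2: VC-HIT | VC [30]
  [9] addr=0x1e1 blk=30 s=2: VC-HIT | VC [10]
  [10] addr=0xaf blk=10 s=2: VC-HIT | VC [30]
  [11] addr=0xb7 blk=11 s=3: MISS | VC [30, 7]
  [12] addr=0xaa blk=10 s=2: L1-HIT | VC [30, 7]

MISSES = 4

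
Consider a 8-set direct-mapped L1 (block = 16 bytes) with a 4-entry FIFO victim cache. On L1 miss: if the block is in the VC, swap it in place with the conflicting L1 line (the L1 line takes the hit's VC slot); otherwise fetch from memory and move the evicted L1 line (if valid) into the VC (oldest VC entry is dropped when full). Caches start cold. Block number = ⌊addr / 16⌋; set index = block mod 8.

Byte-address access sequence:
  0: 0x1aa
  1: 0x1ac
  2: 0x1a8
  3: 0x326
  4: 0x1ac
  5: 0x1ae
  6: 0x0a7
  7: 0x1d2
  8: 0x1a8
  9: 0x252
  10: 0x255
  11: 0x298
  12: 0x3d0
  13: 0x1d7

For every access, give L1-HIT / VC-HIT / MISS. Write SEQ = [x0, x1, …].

#0 0x1aa→b26/s2 MISS; vc=[]
#1 0x1ac→b26/s2 L1-HIT; vc=[]
#2 0x1a8→b26/s2 L1-HIT; vc=[]
#3 0x326→b50/s2 MISS; vc=[26]
#4 0x1ac→b26/s2 VC-HIT; vc=[50]
#5 0x1ae→b26/s2 L1-HIT; vc=[50]
#6 0xa7→b10/s2 MISS; vc=[50,26]
#7 0x1d2→b29/s5 MISS; vc=[50,26]
#8 0x1a8→b26/s2 VC-HIT; vc=[50,10]
#9 0x252→b37/s5 MISS; vc=[50,10,29]
#10 0x255→b37/s5 L1-HIT; vc=[50,10,29]
#11 0x298→b41/s1 MISS; vc=[50,10,29]
#12 0x3d0→b61/s5 MISS; vc=[50,10,29,37]
#13 0x1d7→b29/s5 VC-HIT; vc=[50,10,61,37]

SEQ = [MISS, L1-HIT, L1-HIT, MISS, VC-HIT, L1-HIT, MISS, MISS, VC-HIT, MISS, L1-HIT, MISS, MISS, VC-HIT]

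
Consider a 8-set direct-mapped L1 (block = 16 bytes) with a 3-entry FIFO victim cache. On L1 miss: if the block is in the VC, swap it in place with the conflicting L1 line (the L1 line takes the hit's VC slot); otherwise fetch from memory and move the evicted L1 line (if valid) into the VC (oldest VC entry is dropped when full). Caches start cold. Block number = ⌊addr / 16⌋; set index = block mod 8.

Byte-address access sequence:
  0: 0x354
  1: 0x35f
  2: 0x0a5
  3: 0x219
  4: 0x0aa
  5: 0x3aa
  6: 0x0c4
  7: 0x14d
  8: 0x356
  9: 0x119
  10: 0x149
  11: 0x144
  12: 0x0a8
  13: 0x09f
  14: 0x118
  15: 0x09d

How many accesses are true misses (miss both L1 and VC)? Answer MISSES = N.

#0 0x354→b53/s5 MISS; vc=[]
#1 0x35f→b53/s5 L1-HIT; vc=[]
#2 0xa5→b10/s2 MISS; vc=[]
#3 0x219→b33/s1 MISS; vc=[]
#4 0xaa→b10/s2 L1-HIT; vc=[]
#5 0x3aa→b58/s2 MISS; vc=[10]
#6 0xc4→b12/s4 MISS; vc=[10]
#7 0x14d→b20/s4 MISS; vc=[10,12]
#8 0x356→b53/s5 L1-HIT; vc=[10,12]
#9 0x119→b17/s1 MISS; vc=[10,12,33]
#10 0x149→b20/s4 L1-HIT; vc=[10,12,33]
#11 0x144→b20/s4 L1-HIT; vc=[10,12,33]
#12 0xa8→b10/s2 VC-HIT; vc=[58,12,33]
#13 0x9f→b9/s1 MISS; vc=[12,33,17]
#14 0x118→b17/s1 VC-HIT; vc=[12,33,9]
#15 0x9d→b9/s1 VC-HIT; vc=[12,33,17]

MISSES = 8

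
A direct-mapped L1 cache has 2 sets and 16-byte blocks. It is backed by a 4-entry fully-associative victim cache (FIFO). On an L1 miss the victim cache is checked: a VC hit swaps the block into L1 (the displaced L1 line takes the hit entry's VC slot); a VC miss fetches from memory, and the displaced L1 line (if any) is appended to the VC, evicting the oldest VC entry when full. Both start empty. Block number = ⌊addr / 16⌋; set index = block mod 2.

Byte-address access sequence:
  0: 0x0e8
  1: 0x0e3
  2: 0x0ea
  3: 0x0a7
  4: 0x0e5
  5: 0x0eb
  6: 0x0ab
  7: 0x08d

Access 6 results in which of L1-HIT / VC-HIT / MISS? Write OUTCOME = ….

  [0] addr=0xe8 blk=14 s=0: MISS | VC []
  [1] addr=0xe3 blk=14 s=0: L1-HIT | VC []
  [2] addr=0xea blk=14 s=0: L1-HIT | VC []
  [3] addr=0xa7 blk=10 s=0: MISS | VC [14]
  [4] addr=0xe5 blk=14 s=0: VC-HIT | VC [10]
  [5] addr=0xeb blk=14 s=0: L1-HIT | VC [10]
  [6] addr=0xab blk=10 s=0: VC-HIT | VC [14]
  [7] addr=0x8d blk=8 s=0: MISS | VC [14, 10]

OUTCOME = VC-HIT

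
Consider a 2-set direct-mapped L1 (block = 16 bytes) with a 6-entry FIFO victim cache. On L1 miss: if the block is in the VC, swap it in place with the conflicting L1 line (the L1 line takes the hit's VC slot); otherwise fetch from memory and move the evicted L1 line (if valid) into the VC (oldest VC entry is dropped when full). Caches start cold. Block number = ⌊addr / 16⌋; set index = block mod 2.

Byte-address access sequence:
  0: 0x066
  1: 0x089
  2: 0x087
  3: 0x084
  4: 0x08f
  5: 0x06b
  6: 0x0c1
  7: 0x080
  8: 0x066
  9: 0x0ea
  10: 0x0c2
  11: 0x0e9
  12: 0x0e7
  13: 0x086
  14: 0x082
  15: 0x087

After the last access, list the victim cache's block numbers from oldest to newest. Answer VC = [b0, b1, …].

0: 0x66 (blk 6, set 0) → MISS  vc=[]
1: 0x89 (blk 8, set 0) → MISS  vc=[6]
2: 0x87 (blk 8, set 0) → L1-HIT  vc=[6]
3: 0x84 (blk 8, set 0) → L1-HIT  vc=[6]
4: 0x8f (blk 8, set 0) → L1-HIT  vc=[6]
5: 0x6b (blk 6, set 0) → VC-HIT  vc=[8]
6: 0xc1 (blk 12, set 0) → MISS  vc=[8, 6]
7: 0x80 (blk 8, set 0) → VC-HIT  vc=[12, 6]
8: 0x66 (blk 6, set 0) → VC-HIT  vc=[12, 8]
9: 0xea (blk 14, set 0) → MISS  vc=[12, 8, 6]
10: 0xc2 (blk 12, set 0) → VC-HIT  vc=[14, 8, 6]
11: 0xe9 (blk 14, set 0) → VC-HIT  vc=[12, 8, 6]
12: 0xe7 (blk 14, set 0) → L1-HIT  vc=[12, 8, 6]
13: 0x86 (blk 8, set 0) → VC-HIT  vc=[12, 14, 6]
14: 0x82 (blk 8, set 0) → L1-HIT  vc=[12, 14, 6]
15: 0x87 (blk 8, set 0) → L1-HIT  vc=[12, 14, 6]

VC = [12, 14, 6]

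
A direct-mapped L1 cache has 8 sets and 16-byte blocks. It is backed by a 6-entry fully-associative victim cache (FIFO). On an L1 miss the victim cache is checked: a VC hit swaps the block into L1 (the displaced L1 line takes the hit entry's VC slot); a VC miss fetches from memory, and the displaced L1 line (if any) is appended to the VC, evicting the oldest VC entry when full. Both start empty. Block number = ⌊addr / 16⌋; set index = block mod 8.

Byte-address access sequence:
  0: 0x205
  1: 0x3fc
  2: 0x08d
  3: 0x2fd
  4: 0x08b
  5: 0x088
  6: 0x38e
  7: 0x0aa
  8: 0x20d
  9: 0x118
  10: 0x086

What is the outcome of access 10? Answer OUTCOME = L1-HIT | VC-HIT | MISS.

OUTCOME = VC-HIT

  [0] addr=0x205 blk=32 s=0: MISS | VC []
  [1] addr=0x3fc blk=63 s=7: MISS | VC []
  [2] addr=0x8d blk=8 s=0: MISS | VC [32]
  [3] addr=0x2fd blk=47 s=7: MISS | VC [32, 63]
  [4] addr=0x8b blk=8 s=0: L1-HIT | VC [32, 63]
  [5] addr=0x88 blk=8 s=0: L1-HIT | VC [32, 63]
  [6] addr=0x38e blk=56 s=0: MISS | VC [32, 63, 8]
  [7] addr=0xaa blk=10 s=2: MISS | VC [32, 63, 8]
  [8] addr=0x20d blk=32 s=0: VC-HIT | VC [56, 63, 8]
  [9] addr=0x118 blk=17 s=1: MISS | VC [56, 63, 8]
  [10] addr=0x86 blk=8 s=0: VC-HIT | VC [56, 63, 32]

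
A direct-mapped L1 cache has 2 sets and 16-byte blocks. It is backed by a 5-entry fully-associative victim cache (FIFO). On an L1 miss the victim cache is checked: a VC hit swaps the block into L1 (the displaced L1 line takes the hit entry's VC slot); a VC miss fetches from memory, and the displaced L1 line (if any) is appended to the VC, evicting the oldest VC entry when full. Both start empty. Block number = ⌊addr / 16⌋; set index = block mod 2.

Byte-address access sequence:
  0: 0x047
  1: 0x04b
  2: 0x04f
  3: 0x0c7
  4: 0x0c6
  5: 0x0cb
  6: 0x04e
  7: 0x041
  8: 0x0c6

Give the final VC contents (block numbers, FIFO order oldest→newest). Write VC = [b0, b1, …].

#0 0x47→b4/s0 MISS; vc=[]
#1 0x4b→b4/s0 L1-HIT; vc=[]
#2 0x4f→b4/s0 L1-HIT; vc=[]
#3 0xc7→b12/s0 MISS; vc=[4]
#4 0xc6→b12/s0 L1-HIT; vc=[4]
#5 0xcb→b12/s0 L1-HIT; vc=[4]
#6 0x4e→b4/s0 VC-HIT; vc=[12]
#7 0x41→b4/s0 L1-HIT; vc=[12]
#8 0xc6→b12/s0 VC-HIT; vc=[4]

VC = [4]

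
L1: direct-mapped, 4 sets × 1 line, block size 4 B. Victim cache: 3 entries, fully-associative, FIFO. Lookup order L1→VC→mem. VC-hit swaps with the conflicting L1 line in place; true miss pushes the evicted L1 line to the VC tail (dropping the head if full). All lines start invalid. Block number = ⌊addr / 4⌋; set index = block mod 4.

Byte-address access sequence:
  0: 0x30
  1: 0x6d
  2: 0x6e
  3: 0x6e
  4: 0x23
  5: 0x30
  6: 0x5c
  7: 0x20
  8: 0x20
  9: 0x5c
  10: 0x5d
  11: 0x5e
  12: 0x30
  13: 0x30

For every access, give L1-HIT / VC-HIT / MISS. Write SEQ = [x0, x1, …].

#0 0x30→b12/s0 MISS; vc=[]
#1 0x6d→b27/s3 MISS; vc=[]
#2 0x6e→b27/s3 L1-HIT; vc=[]
#3 0x6e→b27/s3 L1-HIT; vc=[]
#4 0x23→b8/s0 MISS; vc=[12]
#5 0x30→b12/s0 VC-HIT; vc=[8]
#6 0x5c→b23/s3 MISS; vc=[8,27]
#7 0x20→b8/s0 VC-HIT; vc=[12,27]
#8 0x20→b8/s0 L1-HIT; vc=[12,27]
#9 0x5c→b23/s3 L1-HIT; vc=[12,27]
#10 0x5d→b23/s3 L1-HIT; vc=[12,27]
#11 0x5e→b23/s3 L1-HIT; vc=[12,27]
#12 0x30→b12/s0 VC-HIT; vc=[8,27]
#13 0x30→b12/s0 L1-HIT; vc=[8,27]

SEQ = [MISS, MISS, L1-HIT, L1-HIT, MISS, VC-HIT, MISS, VC-HIT, L1-HIT, L1-HIT, L1-HIT, L1-HIT, VC-HIT, L1-HIT]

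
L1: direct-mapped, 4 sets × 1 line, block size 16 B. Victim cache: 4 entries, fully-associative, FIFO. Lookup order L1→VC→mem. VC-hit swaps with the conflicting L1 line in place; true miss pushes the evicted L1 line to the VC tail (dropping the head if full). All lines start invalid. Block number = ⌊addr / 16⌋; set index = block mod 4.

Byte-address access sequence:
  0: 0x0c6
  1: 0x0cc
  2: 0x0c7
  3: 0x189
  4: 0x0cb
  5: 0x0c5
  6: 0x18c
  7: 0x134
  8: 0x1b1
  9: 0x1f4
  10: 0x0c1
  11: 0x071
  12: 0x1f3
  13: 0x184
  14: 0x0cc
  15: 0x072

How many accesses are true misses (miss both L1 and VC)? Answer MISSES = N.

#0 0xc6→b12/s0 MISS; vc=[]
#1 0xcc→b12/s0 L1-HIT; vc=[]
#2 0xc7→b12/s0 L1-HIT; vc=[]
#3 0x189→b24/s0 MISS; vc=[12]
#4 0xcb→b12/s0 VC-HIT; vc=[24]
#5 0xc5→b12/s0 L1-HIT; vc=[24]
#6 0x18c→b24/s0 VC-HIT; vc=[12]
#7 0x134→b19/s3 MISS; vc=[12]
#8 0x1b1→b27/s3 MISS; vc=[12,19]
#9 0x1f4→b31/s3 MISS; vc=[12,19,27]
#10 0xc1→b12/s0 VC-HIT; vc=[24,19,27]
#11 0x71→b7/s3 MISS; vc=[24,19,27,31]
#12 0x1f3→b31/s3 VC-HIT; vc=[24,19,27,7]
#13 0x184→b24/s0 VC-HIT; vc=[12,19,27,7]
#14 0xcc→b12/s0 VC-HIT; vc=[24,19,27,7]
#15 0x72→b7/s3 VC-HIT; vc=[24,19,27,31]

MISSES = 6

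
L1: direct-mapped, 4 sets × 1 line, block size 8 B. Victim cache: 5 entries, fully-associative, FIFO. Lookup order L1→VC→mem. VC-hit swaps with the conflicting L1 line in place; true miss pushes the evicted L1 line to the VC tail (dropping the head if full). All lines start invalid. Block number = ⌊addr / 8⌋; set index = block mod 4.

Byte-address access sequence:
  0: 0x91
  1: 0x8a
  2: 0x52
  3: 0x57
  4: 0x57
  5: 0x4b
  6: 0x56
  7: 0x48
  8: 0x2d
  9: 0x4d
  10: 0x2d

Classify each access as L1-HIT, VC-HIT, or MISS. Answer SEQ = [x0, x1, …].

SEQ = [MISS, MISS, MISS, L1-HIT, L1-HIT, MISS, L1-HIT, L1-HIT, MISS, VC-HIT, VC-HIT]

0: 0x91 (blk 18, set 2) → MISS  vc=[]
1: 0x8a (blk 17, set 1) → MISS  vc=[]
2: 0x52 (blk 10, set 2) → MISS  vc=[18]
3: 0x57 (blk 10, set 2) → L1-HIT  vc=[18]
4: 0x57 (blk 10, set 2) → L1-HIT  vc=[18]
5: 0x4b (blk 9, set 1) → MISS  vc=[18, 17]
6: 0x56 (blk 10, set 2) → L1-HIT  vc=[18, 17]
7: 0x48 (blk 9, set 1) → L1-HIT  vc=[18, 17]
8: 0x2d (blk 5, set 1) → MISS  vc=[18, 17, 9]
9: 0x4d (blk 9, set 1) → VC-HIT  vc=[18, 17, 5]
10: 0x2d (blk 5, set 1) → VC-HIT  vc=[18, 17, 9]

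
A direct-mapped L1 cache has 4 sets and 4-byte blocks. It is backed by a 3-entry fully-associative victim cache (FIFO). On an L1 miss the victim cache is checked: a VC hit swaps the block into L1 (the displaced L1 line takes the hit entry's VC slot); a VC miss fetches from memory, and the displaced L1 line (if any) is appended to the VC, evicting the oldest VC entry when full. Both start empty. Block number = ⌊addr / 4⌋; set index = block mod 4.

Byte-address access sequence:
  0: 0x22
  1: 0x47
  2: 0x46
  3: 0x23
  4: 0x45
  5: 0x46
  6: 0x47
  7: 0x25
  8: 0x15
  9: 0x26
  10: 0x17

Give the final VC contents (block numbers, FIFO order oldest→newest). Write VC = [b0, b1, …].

VC = [17, 9]

  [0] addr=0x22 blk=8 s=0: MISS | VC []
  [1] addr=0x47 blk=17 s=1: MISS | VC []
  [2] addr=0x46 blk=17 s=1: L1-HIT | VC []
  [3] addr=0x23 blk=8 s=0: L1-HIT | VC []
  [4] addr=0x45 blk=17 s=1: L1-HIT | VC []
  [5] addr=0x46 blk=17 s=1: L1-HIT | VC []
  [6] addr=0x47 blk=17 s=1: L1-HIT | VC []
  [7] addr=0x25 blk=9 s=1: MISS | VC [17]
  [8] addr=0x15 blk=5 s=1: MISS | VC [17, 9]
  [9] addr=0x26 blk=9 s=1: VC-HIT | VC [17, 5]
  [10] addr=0x17 blk=5 s=1: VC-HIT | VC [17, 9]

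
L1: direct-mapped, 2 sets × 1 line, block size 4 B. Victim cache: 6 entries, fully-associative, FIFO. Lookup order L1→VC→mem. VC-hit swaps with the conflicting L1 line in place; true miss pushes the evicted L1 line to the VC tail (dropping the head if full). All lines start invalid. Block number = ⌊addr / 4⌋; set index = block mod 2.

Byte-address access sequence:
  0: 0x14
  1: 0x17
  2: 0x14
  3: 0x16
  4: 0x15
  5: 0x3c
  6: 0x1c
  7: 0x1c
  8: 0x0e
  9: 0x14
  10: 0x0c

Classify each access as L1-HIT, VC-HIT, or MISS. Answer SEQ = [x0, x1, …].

SEQ = [MISS, L1-HIT, L1-HIT, L1-HIT, L1-HIT, MISS, MISS, L1-HIT, MISS, VC-HIT, VC-HIT]

#0 0x14→b5/s1 MISS; vc=[]
#1 0x17→b5/s1 L1-HIT; vc=[]
#2 0x14→b5/s1 L1-HIT; vc=[]
#3 0x16→b5/s1 L1-HIT; vc=[]
#4 0x15→b5/s1 L1-HIT; vc=[]
#5 0x3c→b15/s1 MISS; vc=[5]
#6 0x1c→b7/s1 MISS; vc=[5,15]
#7 0x1c→b7/s1 L1-HIT; vc=[5,15]
#8 0xe→b3/s1 MISS; vc=[5,15,7]
#9 0x14→b5/s1 VC-HIT; vc=[3,15,7]
#10 0xc→b3/s1 VC-HIT; vc=[5,15,7]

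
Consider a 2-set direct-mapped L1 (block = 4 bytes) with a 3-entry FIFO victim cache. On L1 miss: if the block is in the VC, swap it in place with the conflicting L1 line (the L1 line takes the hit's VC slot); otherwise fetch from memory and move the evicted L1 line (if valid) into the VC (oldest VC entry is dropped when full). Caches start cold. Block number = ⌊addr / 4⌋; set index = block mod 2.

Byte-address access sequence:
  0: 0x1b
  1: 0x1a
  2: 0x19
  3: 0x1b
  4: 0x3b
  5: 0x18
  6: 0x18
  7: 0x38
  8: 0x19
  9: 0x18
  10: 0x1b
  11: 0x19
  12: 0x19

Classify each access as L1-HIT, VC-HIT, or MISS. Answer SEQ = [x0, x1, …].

0: 0x1b (blk 6, set 0) → MISS  vc=[]
1: 0x1a (blk 6, set 0) → L1-HIT  vc=[]
2: 0x19 (blk 6, set 0) → L1-HIT  vc=[]
3: 0x1b (blk 6, set 0) → L1-HIT  vc=[]
4: 0x3b (blk 14, set 0) → MISS  vc=[6]
5: 0x18 (blk 6, set 0) → VC-HIT  vc=[14]
6: 0x18 (blk 6, set 0) → L1-HIT  vc=[14]
7: 0x38 (blk 14, set 0) → VC-HIT  vc=[6]
8: 0x19 (blk 6, set 0) → VC-HIT  vc=[14]
9: 0x18 (blk 6, set 0) → L1-HIT  vc=[14]
10: 0x1b (blk 6, set 0) → L1-HIT  vc=[14]
11: 0x19 (blk 6, set 0) → L1-HIT  vc=[14]
12: 0x19 (blk 6, set 0) → L1-HIT  vc=[14]

SEQ = [MISS, L1-HIT, L1-HIT, L1-HIT, MISS, VC-HIT, L1-HIT, VC-HIT, VC-HIT, L1-HIT, L1-HIT, L1-HIT, L1-HIT]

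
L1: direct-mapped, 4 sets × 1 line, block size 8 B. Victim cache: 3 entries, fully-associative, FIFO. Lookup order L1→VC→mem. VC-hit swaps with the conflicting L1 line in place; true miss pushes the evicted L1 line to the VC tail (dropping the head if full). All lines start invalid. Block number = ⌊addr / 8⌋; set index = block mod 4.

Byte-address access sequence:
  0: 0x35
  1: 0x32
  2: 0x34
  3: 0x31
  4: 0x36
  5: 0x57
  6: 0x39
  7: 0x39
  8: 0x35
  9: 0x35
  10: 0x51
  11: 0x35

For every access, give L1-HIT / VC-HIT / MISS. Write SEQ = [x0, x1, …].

0: 0x35 (blk 6, set 2) → MISS  vc=[]
1: 0x32 (blk 6, set 2) → L1-HIT  vc=[]
2: 0x34 (blk 6, set 2) → L1-HIT  vc=[]
3: 0x31 (blk 6, set 2) → L1-HIT  vc=[]
4: 0x36 (blk 6, set 2) → L1-HIT  vc=[]
5: 0x57 (blk 10, set 2) → MISS  vc=[6]
6: 0x39 (blk 7, set 3) → MISS  vc=[6]
7: 0x39 (blk 7, set 3) → L1-HIT  vc=[6]
8: 0x35 (blk 6, set 2) → VC-HIT  vc=[10]
9: 0x35 (blk 6, set 2) → L1-HIT  vc=[10]
10: 0x51 (blk 10, set 2) → VC-HIT  vc=[6]
11: 0x35 (blk 6, set 2) → VC-HIT  vc=[10]

SEQ = [MISS, L1-HIT, L1-HIT, L1-HIT, L1-HIT, MISS, MISS, L1-HIT, VC-HIT, L1-HIT, VC-HIT, VC-HIT]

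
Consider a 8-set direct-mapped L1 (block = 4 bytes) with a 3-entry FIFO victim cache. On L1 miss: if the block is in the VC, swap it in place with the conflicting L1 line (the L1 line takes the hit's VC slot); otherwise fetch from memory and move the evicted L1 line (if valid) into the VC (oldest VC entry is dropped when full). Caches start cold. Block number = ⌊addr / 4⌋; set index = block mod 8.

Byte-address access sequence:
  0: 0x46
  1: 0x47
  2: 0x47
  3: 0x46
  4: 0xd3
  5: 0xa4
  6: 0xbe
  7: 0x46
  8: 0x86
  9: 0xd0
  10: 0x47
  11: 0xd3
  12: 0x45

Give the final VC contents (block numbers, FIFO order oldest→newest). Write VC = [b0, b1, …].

  [0] addr=0x46 blk=17 s=1: MISS | VC []
  [1] addr=0x47 blk=17 s=1: L1-HIT | VC []
  [2] addr=0x47 blk=17 s=1: L1-HIT | VC []
  [3] addr=0x46 blk=17 s=1: L1-HIT | VC []
  [4] addr=0xd3 blk=52 s=4: MISS | VC []
  [5] addr=0xa4 blk=41 s=1: MISS | VC [17]
  [6] addr=0xbe blk=47 s=7: MISS | VC [17]
  [7] addr=0x46 blk=17 s=1: VC-HIT | VC [41]
  [8] addr=0x86 blk=33 s=1: MISS | VC [41, 17]
  [9] addr=0xd0 blk=52 s=4: L1-HIT | VC [41, 17]
  [10] addr=0x47 blk=17 s=1: VC-HIT | VC [41, 33]
  [11] addr=0xd3 blk=52 s=4: L1-HIT | VC [41, 33]
  [12] addr=0x45 blk=17 s=1: L1-HIT | VC [41, 33]

VC = [41, 33]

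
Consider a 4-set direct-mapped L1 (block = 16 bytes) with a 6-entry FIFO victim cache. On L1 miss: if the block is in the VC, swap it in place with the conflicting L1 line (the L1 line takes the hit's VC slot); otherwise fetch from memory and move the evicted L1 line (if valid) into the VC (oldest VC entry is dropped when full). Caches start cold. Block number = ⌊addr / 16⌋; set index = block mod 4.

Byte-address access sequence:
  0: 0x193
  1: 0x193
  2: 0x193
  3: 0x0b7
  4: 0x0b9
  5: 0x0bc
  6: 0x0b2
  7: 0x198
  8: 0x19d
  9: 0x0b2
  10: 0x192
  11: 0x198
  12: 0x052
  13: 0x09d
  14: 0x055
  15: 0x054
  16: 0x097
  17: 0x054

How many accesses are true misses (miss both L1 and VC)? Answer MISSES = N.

  [0] addr=0x193 blk=25 s=1: MISS | VC []
  [1] addr=0x193 blk=25 s=1: L1-HIT | VC []
  [2] addr=0x193 blk=25 s=1: L1-HIT | VC []
  [3] addr=0xb7 blk=11 s=3: MISS | VC []
  [4] addr=0xb9 blk=11 s=3: L1-HIT | VC []
  [5] addr=0xbc blk=11 s=3: L1-HIT | VC []
  [6] addr=0xb2 blk=11 s=3: L1-HIT | VC []
  [7] addr=0x198 blk=25 s=1: L1-HIT | VC []
  [8] addr=0x19d blk=25 s=1: L1-HIT | VC []
  [9] addr=0xb2 blk=11 s=3: L1-HIT | VC []
  [10] addr=0x192 blk=25 s=1: L1-HIT | VC []
  [11] addr=0x198 blk=25 s=1: L1-HIT | VC []
  [12] addr=0x52 blk=5 s=1: MISS | VC [25]
  [13] addr=0x9d blk=9 s=1: MISS | VC [25, 5]
  [14] addr=0x55 blk=5 s=1: VC-HIT | VC [25, 9]
  [15] addr=0x54 blk=5 s=1: L1-HIT | VC [25, 9]
  [16] addr=0x97 blk=9 s=1: VC-HIT | VC [25, 5]
  [17] addr=0x54 blk=5 s=1: VC-HIT | VC [25, 9]

MISSES = 4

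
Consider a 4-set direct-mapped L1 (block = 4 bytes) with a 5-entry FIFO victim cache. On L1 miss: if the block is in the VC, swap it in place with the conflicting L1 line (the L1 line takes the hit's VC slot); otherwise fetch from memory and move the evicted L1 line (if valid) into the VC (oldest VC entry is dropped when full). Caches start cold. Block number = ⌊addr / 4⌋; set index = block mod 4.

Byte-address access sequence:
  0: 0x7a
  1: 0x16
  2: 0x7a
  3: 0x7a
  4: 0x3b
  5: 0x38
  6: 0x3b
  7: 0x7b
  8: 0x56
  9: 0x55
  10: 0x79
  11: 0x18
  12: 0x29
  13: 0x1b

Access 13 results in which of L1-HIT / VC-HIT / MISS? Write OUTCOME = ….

OUTCOME = VC-HIT

#0 0x7a→b30/s2 MISS; vc=[]
#1 0x16→b5/s1 MISS; vc=[]
#2 0x7a→b30/s2 L1-HIT; vc=[]
#3 0x7a→b30/s2 L1-HIT; vc=[]
#4 0x3b→b14/s2 MISS; vc=[30]
#5 0x38→b14/s2 L1-HIT; vc=[30]
#6 0x3b→b14/s2 L1-HIT; vc=[30]
#7 0x7b→b30/s2 VC-HIT; vc=[14]
#8 0x56→b21/s1 MISS; vc=[14,5]
#9 0x55→b21/s1 L1-HIT; vc=[14,5]
#10 0x79→b30/s2 L1-HIT; vc=[14,5]
#11 0x18→b6/s2 MISS; vc=[14,5,30]
#12 0x29→b10/s2 MISS; vc=[14,5,30,6]
#13 0x1b→b6/s2 VC-HIT; vc=[14,5,30,10]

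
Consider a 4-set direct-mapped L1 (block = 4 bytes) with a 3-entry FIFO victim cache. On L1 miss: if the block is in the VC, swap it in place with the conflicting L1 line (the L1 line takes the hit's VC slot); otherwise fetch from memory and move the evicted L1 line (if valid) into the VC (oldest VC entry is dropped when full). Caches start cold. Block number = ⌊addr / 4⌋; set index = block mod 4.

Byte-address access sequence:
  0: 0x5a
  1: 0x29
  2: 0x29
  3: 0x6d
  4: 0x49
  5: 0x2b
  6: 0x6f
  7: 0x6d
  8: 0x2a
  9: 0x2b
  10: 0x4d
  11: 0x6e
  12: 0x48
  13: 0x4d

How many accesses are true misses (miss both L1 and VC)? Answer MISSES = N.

0: 0x5a (blk 22, set 2) → MISS  vc=[]
1: 0x29 (blk 10, set 2) → MISS  vc=[22]
2: 0x29 (blk 10, set 2) → L1-HIT  vc=[22]
3: 0x6d (blk 27, set 3) → MISS  vc=[22]
4: 0x49 (blk 18, set 2) → MISS  vc=[22, 10]
5: 0x2b (blk 10, set 2) → VC-HIT  vc=[22, 18]
6: 0x6f (blk 27, set 3) → L1-HIT  vc=[22, 18]
7: 0x6d (blk 27, set 3) → L1-HIT  vc=[22, 18]
8: 0x2a (blk 10, set 2) → L1-HIT  vc=[22, 18]
9: 0x2b (blk 10, set 2) → L1-HIT  vc=[22, 18]
10: 0x4d (blk 19, set 3) → MISS  vc=[22, 18, 27]
11: 0x6e (blk 27, set 3) → VC-HIT  vc=[22, 18, 19]
12: 0x48 (blk 18, set 2) → VC-HIT  vc=[22, 10, 19]
13: 0x4d (blk 19, set 3) → VC-HIT  vc=[22, 10, 27]

MISSES = 5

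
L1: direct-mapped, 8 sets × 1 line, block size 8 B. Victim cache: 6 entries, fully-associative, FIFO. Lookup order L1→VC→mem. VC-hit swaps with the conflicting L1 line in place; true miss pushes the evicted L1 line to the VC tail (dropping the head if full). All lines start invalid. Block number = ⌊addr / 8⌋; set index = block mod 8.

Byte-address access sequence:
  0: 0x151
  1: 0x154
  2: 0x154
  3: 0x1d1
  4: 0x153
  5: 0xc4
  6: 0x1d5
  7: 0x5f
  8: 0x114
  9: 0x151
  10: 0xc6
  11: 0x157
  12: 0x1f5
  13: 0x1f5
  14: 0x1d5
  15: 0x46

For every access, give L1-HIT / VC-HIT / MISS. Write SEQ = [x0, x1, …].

  [0] addr=0x151 blk=42 s=2: MISS | VC []
  [1] addr=0x154 blk=42 s=2: L1-HIT | VC []
  [2] addr=0x154 blk=42 s=2: L1-HIT | VC []
  [3] addr=0x1d1 blk=58 s=2: MISS | VC [42]
  [4] addr=0x153 blk=42 s=2: VC-HIT | VC [58]
  [5] addr=0xc4 blk=24 s=0: MISS | VC [58]
  [6] addr=0x1d5 blk=58 s=2: VC-HIT | VC [42]
  [7] addr=0x5f blk=11 s=3: MISS | VC [42]
  [8] addr=0x114 blk=34 s=2: MISS | VC [42, 58]
  [9] addr=0x151 blk=42 s=2: VC-HIT | VC [34, 58]
  [10] addr=0xc6 blk=24 s=0: L1-HIT | VC [34, 58]
  [11] addr=0x157 blk=42 s=2: L1-HIT | VC [34, 58]
  [12] addr=0x1f5 blk=62 s=6: MISS | VC [34, 58]
  [13] addr=0x1f5 blk=62 s=6: L1-HIT | VC [34, 58]
  [14] addr=0x1d5 blk=58 s=2: VC-HIT | VC [34, 42]
  [15] addr=0x46 blk=8 s=0: MISS | VC [34, 42, 24]

SEQ = [MISS, L1-HIT, L1-HIT, MISS, VC-HIT, MISS, VC-HIT, MISS, MISS, VC-HIT, L1-HIT, L1-HIT, MISS, L1-HIT, VC-HIT, MISS]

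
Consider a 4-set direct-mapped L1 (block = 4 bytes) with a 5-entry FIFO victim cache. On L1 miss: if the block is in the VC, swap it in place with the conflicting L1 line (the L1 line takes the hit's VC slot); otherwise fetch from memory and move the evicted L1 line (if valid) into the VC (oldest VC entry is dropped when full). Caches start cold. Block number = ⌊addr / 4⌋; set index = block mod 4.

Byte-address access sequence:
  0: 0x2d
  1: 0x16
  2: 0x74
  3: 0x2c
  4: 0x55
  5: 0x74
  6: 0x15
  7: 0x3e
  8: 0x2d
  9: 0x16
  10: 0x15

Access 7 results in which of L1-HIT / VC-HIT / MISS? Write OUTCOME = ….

0: 0x2d (blk 11, set 3) → MISS  vc=[]
1: 0x16 (blk 5, set 1) → MISS  vc=[]
2: 0x74 (blk 29, set 1) → MISS  vc=[5]
3: 0x2c (blk 11, set 3) → L1-HIT  vc=[5]
4: 0x55 (blk 21, set 1) → MISS  vc=[5, 29]
5: 0x74 (blk 29, set 1) → VC-HIT  vc=[5, 21]
6: 0x15 (blk 5, set 1) → VC-HIT  vc=[29, 21]
7: 0x3e (blk 15, set 3) → MISS  vc=[29, 21, 11]
8: 0x2d (blk 11, set 3) → VC-HIT  vc=[29, 21, 15]
9: 0x16 (blk 5, set 1) → L1-HIT  vc=[29, 21, 15]
10: 0x15 (blk 5, set 1) → L1-HIT  vc=[29, 21, 15]

OUTCOME = MISS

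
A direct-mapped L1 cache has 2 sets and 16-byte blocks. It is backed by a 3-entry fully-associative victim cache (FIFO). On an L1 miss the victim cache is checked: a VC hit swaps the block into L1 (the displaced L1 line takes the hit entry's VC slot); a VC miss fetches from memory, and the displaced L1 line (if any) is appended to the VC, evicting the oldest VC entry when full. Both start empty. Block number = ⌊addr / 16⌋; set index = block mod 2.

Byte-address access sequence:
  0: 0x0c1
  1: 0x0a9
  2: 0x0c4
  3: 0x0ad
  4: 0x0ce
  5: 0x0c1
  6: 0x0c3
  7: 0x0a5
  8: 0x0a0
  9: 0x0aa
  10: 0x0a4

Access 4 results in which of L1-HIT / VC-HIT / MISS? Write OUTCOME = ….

OUTCOME = VC-HIT

#0 0xc1→b12/s0 MISS; vc=[]
#1 0xa9→b10/s0 MISS; vc=[12]
#2 0xc4→b12/s0 VC-HIT; vc=[10]
#3 0xad→b10/s0 VC-HIT; vc=[12]
#4 0xce→b12/s0 VC-HIT; vc=[10]
#5 0xc1→b12/s0 L1-HIT; vc=[10]
#6 0xc3→b12/s0 L1-HIT; vc=[10]
#7 0xa5→b10/s0 VC-HIT; vc=[12]
#8 0xa0→b10/s0 L1-HIT; vc=[12]
#9 0xaa→b10/s0 L1-HIT; vc=[12]
#10 0xa4→b10/s0 L1-HIT; vc=[12]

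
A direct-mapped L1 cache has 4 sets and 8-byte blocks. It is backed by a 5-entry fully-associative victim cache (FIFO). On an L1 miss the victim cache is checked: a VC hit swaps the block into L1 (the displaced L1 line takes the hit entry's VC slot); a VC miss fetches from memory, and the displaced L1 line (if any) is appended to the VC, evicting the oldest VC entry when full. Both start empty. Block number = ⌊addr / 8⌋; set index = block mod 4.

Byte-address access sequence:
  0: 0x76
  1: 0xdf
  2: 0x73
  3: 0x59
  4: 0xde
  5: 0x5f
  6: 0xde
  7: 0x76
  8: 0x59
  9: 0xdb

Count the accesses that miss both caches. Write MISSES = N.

MISSES = 3

  [0] addr=0x76 blk=14 s=2: MISS | VC []
  [1] addr=0xdf blk=27 s=3: MISS | VC []
  [2] addr=0x73 blk=14 s=2: L1-HIT | VC []
  [3] addr=0x59 blk=11 s=3: MISS | VC [27]
  [4] addr=0xde blk=27 s=3: VC-HIT | VC [11]
  [5] addr=0x5f blk=11 s=3: VC-HIT | VC [27]
  [6] addr=0xde blk=27 s=3: VC-HIT | VC [11]
  [7] addr=0x76 blk=14 s=2: L1-HIT | VC [11]
  [8] addr=0x59 blk=11 s=3: VC-HIT | VC [27]
  [9] addr=0xdb blk=27 s=3: VC-HIT | VC [11]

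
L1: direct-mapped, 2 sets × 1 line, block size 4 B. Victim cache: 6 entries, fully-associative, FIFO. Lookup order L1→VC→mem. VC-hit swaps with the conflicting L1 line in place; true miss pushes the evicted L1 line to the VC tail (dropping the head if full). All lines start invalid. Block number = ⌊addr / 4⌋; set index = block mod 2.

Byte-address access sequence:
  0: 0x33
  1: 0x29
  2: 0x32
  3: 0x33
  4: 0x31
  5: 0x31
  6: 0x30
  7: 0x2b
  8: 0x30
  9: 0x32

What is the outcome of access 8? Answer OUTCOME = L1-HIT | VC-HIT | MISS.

0: 0x33 (blk 12, set 0) → MISS  vc=[]
1: 0x29 (blk 10, set 0) → MISS  vc=[12]
2: 0x32 (blk 12, set 0) → VC-HIT  vc=[10]
3: 0x33 (blk 12, set 0) → L1-HIT  vc=[10]
4: 0x31 (blk 12, set 0) → L1-HIT  vc=[10]
5: 0x31 (blk 12, set 0) → L1-HIT  vc=[10]
6: 0x30 (blk 12, set 0) → L1-HIT  vc=[10]
7: 0x2b (blk 10, set 0) → VC-HIT  vc=[12]
8: 0x30 (blk 12, set 0) → VC-HIT  vc=[10]
9: 0x32 (blk 12, set 0) → L1-HIT  vc=[10]

OUTCOME = VC-HIT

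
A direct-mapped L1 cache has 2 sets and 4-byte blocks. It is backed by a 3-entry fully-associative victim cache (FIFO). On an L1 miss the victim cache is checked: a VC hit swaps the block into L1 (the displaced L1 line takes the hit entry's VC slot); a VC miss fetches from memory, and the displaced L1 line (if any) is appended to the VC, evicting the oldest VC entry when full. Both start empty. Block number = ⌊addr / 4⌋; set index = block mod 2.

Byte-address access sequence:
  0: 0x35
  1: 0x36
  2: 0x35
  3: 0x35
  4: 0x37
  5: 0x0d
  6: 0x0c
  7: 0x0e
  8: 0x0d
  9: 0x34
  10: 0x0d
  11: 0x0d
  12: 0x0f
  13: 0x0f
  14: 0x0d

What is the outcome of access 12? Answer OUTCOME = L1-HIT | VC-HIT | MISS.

OUTCOME = L1-HIT

0: 0x35 (blk 13, set 1) → MISS  vc=[]
1: 0x36 (blk 13, set 1) → L1-HIT  vc=[]
2: 0x35 (blk 13, set 1) → L1-HIT  vc=[]
3: 0x35 (blk 13, set 1) → L1-HIT  vc=[]
4: 0x37 (blk 13, set 1) → L1-HIT  vc=[]
5: 0xd (blk 3, set 1) → MISS  vc=[13]
6: 0xc (blk 3, set 1) → L1-HIT  vc=[13]
7: 0xe (blk 3, set 1) → L1-HIT  vc=[13]
8: 0xd (blk 3, set 1) → L1-HIT  vc=[13]
9: 0x34 (blk 13, set 1) → VC-HIT  vc=[3]
10: 0xd (blk 3, set 1) → VC-HIT  vc=[13]
11: 0xd (blk 3, set 1) → L1-HIT  vc=[13]
12: 0xf (blk 3, set 1) → L1-HIT  vc=[13]
13: 0xf (blk 3, set 1) → L1-HIT  vc=[13]
14: 0xd (blk 3, set 1) → L1-HIT  vc=[13]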